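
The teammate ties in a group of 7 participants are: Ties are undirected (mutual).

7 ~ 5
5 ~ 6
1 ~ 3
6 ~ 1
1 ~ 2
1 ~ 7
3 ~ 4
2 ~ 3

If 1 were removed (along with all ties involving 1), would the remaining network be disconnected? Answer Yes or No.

Removing 1 leaves {2, 3, and 4} with no path to {5, 6, and 7}, so the network splits into 2 components. 1 is a cut vertex.

Yes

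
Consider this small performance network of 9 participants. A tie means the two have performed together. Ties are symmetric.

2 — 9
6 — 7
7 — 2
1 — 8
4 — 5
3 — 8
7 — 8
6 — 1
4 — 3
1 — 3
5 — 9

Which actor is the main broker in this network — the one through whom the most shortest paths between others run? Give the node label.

7

Unnormalized betweenness of each node: 1:3, 2:31/6, 3:41/6, 4:29/6, 5:10/3, 6:4/3, 7:23/3, 8:13/3, 9:7/2.
7 has the largest value, 23/3, making it the main broker — the node through which the most shortest paths run.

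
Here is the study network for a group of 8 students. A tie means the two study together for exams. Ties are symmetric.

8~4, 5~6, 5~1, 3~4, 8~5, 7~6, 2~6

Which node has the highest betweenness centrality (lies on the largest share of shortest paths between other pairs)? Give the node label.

5

Unnormalized betweenness of each node: 1:0, 2:0, 3:0, 4:6, 5:15, 6:11, 7:0, 8:10.
5 has the largest value, 15, making it the main broker — the node through which the most shortest paths run.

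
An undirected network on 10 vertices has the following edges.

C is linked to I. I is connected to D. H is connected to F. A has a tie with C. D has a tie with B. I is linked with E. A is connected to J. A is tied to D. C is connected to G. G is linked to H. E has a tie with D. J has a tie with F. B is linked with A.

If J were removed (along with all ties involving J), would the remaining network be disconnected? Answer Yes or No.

Even without J, every remaining node can still reach every other (the residual graph is connected), so J is not a cut vertex.

No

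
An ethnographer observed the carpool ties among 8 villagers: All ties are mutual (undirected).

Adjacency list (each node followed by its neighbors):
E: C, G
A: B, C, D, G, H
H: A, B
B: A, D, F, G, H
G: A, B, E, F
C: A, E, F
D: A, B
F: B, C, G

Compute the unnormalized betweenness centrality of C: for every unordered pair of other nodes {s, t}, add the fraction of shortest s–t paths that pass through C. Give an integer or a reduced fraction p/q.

2

Pairs whose geodesics pass through C — D–E: 1/3; F–A: 1/3; F–E: 1/2; A–E: 1/2; E–H: 1/3.
All other pairs contribute 0.
Summing the contributions gives betweenness(C) = 2.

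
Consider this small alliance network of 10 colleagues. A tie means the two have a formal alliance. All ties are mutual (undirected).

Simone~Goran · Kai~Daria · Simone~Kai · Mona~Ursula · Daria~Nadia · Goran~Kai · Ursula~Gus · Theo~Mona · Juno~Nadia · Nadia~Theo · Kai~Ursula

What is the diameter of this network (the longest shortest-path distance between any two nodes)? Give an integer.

5

Eccentricity of each node (its greatest distance to any other): Daria:3, Goran:4, Gus:5, Juno:5, Kai:3, Mona:3, Nadia:4, Simone:4, Theo:4, Ursula:4.
The maximum eccentricity is 5, realized for instance by the pair Gus–Juno via Gus – Ursula – Mona – Theo – Nadia – Juno. So the diameter is 5.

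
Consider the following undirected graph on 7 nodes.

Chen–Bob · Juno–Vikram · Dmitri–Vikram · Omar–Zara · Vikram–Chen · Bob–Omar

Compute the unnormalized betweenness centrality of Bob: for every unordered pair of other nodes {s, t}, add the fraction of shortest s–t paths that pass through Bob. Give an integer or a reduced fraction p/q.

Pairs whose geodesics pass through Bob — Zara–Chen: 1; Zara–Juno: 1; Zara–Vikram: 1; Zara–Dmitri: 1; Chen–Omar: 1; Juno–Omar: 1; Omar–Vikram: 1; Omar–Dmitri: 1.
All other pairs contribute 0.
Summing the contributions gives betweenness(Bob) = 8.

8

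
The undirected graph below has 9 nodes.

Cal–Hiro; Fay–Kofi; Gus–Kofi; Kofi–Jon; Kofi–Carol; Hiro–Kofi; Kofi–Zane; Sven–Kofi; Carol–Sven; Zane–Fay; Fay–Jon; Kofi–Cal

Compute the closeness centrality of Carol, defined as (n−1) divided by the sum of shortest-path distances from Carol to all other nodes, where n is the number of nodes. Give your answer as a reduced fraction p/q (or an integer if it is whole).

4/7

Distances from Carol: Cal:2, Fay:2, Gus:2, Hiro:2, Jon:2, Kofi:1, Sven:1, Zane:2. Sum = 14.
n = 9, so closeness = 8/14 = 4/7.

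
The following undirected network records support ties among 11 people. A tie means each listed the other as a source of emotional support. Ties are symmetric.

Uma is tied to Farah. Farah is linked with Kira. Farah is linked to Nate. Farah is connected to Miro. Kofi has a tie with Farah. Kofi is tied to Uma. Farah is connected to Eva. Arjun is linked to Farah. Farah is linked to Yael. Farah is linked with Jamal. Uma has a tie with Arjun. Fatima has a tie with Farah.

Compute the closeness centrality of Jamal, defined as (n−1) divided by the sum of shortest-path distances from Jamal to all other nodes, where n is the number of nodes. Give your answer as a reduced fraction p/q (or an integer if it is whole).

10/19

Distances from Jamal: Arjun:2, Eva:2, Farah:1, Fatima:2, Kira:2, Kofi:2, Miro:2, Nate:2, Uma:2, Yael:2. Sum = 19.
n = 11, so closeness = 10/19.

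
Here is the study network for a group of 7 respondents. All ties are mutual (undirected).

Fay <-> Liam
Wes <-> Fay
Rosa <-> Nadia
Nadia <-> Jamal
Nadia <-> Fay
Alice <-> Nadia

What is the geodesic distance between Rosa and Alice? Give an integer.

One shortest route is Rosa – Nadia – Alice, which uses 2 edges, and Rosa and Alice are not directly tied, so nothing shorter exists. So d(Rosa,Alice) = 2.

2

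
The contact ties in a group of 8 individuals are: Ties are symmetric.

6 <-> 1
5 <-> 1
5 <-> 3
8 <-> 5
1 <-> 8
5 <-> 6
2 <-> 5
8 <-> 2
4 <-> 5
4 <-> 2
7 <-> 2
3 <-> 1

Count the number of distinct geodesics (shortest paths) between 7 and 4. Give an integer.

The shortest distance is 2, and the only length-2 path is 7–2–4. So there is exactly 1 shortest path.

1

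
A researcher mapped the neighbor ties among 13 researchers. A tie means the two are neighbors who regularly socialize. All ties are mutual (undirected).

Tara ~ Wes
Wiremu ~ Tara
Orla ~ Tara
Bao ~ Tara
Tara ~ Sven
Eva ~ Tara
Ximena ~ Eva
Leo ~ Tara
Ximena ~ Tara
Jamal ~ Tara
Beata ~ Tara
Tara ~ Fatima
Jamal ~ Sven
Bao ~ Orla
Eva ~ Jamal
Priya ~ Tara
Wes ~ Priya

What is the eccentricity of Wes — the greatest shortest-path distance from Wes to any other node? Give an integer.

Distances from Wes: Bao:2, Beata:2, Eva:2, Fatima:2, Jamal:2, Leo:2, Orla:2, Priya:1, Sven:2, Tara:1, Wiremu:2, Ximena:2.
The largest is 2 (to Fatima, Sven, Wiremu, Eva, Bao, Jamal, Ximena, Orla, Leo, and Beata), so the eccentricity of Wes is 2.

2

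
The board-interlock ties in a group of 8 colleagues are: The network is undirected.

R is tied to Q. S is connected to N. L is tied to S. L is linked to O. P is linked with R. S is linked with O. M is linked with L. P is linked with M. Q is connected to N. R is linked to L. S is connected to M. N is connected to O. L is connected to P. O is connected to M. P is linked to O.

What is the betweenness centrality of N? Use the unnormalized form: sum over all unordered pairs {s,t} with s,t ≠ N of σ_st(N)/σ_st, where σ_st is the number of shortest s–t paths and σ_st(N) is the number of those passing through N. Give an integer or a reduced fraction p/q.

Pairs whose geodesics pass through N — O–Q: 1; Q–M: 2/4; Q–S: 1.
All other pairs contribute 0.
Summing the contributions gives betweenness(N) = 5/2.

5/2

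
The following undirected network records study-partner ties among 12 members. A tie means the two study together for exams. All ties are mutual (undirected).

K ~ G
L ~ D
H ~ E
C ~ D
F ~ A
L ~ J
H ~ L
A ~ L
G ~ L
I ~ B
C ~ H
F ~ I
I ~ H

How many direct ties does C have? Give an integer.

C is directly tied to D and H. That is 2 neighbors, so the degree of C is 2.

2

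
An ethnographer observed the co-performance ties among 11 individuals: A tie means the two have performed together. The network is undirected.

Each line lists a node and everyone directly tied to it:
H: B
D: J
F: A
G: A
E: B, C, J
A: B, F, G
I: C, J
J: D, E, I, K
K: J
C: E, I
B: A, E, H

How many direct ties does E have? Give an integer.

E is directly tied to B, C, and J. That is 3 neighbors, so the degree of E is 3.

3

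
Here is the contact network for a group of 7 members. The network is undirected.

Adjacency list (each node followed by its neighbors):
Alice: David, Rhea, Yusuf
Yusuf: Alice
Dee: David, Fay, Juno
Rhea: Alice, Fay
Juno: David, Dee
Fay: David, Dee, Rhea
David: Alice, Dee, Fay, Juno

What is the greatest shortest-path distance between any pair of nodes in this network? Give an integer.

Eccentricity of each node (its greatest distance to any other): Alice:2, David:2, Dee:3, Fay:3, Juno:3, Rhea:3, Yusuf:3.
The maximum eccentricity is 3, realized for instance by the pair Fay–Yusuf via Fay – David – Alice – Yusuf. So the diameter is 3.

3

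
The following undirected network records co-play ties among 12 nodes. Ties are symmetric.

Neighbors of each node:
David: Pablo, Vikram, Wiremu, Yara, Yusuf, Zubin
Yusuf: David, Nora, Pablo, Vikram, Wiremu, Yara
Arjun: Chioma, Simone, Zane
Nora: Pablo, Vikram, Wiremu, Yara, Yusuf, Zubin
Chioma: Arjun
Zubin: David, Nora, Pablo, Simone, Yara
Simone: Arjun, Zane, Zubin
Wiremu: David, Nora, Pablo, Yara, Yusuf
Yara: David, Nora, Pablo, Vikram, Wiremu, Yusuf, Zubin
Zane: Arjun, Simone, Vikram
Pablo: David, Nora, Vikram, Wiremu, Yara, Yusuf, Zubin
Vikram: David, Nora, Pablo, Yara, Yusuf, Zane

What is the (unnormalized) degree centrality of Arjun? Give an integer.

Arjun is directly tied to Chioma, Simone, and Zane. That is 3 neighbors, so the degree of Arjun is 3.

3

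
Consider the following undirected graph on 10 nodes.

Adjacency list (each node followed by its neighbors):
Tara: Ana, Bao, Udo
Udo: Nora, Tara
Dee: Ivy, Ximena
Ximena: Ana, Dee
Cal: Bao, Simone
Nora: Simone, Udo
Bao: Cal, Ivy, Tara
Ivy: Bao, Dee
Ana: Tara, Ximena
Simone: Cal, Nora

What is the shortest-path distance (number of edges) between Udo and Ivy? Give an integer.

One shortest route is Udo – Tara – Bao – Ivy, which uses 3 edges, and at distance 2 from Udo we only reach {Ana, Bao, Simone}, which does not include Ivy. So d(Udo,Ivy) = 3.

3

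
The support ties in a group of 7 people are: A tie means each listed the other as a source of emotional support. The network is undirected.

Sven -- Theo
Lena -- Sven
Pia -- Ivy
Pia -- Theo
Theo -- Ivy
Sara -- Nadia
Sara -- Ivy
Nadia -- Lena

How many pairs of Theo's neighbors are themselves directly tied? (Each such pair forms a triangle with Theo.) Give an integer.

Theo's neighbors: Ivy, Pia, and Sven.
Neighbor pairs that are themselves tied: Theo–Ivy–Pia. Each forms one triangle with Theo, for 1 in total.

1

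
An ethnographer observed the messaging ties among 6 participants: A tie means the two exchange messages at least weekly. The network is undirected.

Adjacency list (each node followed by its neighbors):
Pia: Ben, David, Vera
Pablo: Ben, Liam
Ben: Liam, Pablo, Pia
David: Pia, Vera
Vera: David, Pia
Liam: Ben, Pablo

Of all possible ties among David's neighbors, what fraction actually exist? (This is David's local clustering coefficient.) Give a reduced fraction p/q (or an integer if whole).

1

David's neighbors: Pia and Vera (k = 2).
Possible neighbor pairs: C(2,2) = 1. Edges among them: Pia–Vera → e = 1.
Clustering(David) = 1/1.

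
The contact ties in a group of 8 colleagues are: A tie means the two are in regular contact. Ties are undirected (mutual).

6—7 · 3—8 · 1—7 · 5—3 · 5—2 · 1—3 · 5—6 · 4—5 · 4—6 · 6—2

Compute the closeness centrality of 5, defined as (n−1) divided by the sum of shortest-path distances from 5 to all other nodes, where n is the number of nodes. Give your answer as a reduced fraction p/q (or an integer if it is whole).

7/10

Distances from 5: 1:2, 2:1, 3:1, 4:1, 6:1, 7:2, 8:2. Sum = 10.
n = 8, so closeness = 7/10.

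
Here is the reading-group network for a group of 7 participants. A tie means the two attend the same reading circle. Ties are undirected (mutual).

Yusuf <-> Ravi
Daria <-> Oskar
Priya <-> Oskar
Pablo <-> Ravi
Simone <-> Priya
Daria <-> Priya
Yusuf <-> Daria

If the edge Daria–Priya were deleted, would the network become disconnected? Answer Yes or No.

Even without that edge, Daria still reaches Priya via Daria – Oskar – Priya, so the network stays connected. Not a bridge.

No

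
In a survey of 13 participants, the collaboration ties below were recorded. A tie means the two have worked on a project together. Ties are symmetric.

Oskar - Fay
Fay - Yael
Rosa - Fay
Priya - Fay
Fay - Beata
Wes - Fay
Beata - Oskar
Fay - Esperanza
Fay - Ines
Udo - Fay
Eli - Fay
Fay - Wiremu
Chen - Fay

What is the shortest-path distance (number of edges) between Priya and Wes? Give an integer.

2

One shortest route is Priya – Fay – Wes, which uses 2 edges, and Priya and Wes are not directly tied, so nothing shorter exists. So d(Priya,Wes) = 2.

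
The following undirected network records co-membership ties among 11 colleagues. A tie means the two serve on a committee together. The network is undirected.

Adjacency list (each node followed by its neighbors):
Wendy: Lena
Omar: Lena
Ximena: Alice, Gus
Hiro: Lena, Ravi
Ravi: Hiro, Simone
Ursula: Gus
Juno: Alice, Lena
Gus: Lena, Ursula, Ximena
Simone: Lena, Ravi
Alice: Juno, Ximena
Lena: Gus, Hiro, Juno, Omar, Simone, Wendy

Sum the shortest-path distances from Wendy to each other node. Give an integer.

23

Distances from Wendy: Alice:3, Gus:2, Hiro:2, Juno:2, Lena:1, Omar:2, Ravi:3, Simone:2, Ursula:3, Ximena:3.
Sum = 3 + 2 + 2 + 2 + 1 + 2 + 3 + 2 + 3 + 3 = 23.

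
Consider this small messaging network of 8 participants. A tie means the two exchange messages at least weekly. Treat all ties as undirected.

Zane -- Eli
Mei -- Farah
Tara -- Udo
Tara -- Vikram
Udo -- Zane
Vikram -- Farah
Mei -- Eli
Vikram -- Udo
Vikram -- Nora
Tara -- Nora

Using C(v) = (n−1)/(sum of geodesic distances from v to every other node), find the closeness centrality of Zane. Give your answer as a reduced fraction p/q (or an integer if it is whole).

Distances from Zane: Eli:1, Farah:3, Mei:2, Nora:3, Tara:2, Udo:1, Vikram:2. Sum = 14.
n = 8, so closeness = 7/14 = 1/2.

1/2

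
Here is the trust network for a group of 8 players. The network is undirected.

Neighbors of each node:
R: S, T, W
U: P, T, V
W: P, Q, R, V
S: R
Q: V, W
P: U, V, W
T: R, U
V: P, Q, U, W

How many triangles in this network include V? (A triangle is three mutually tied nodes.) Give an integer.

3

V's neighbors: P, Q, U, and W.
Neighbor pairs that are themselves tied: V–P–U; V–P–W; V–Q–W. Each forms one triangle with V, for 3 in total.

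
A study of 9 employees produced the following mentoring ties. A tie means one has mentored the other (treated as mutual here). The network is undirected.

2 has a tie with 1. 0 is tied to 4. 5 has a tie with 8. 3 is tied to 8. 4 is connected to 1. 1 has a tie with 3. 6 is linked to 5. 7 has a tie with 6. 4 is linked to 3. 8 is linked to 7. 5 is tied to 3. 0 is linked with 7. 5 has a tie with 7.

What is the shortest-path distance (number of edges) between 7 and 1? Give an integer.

One shortest route is 7 – 5 – 3 – 1, which uses 3 edges, and at distance 2 from 7 we only reach {3, 4}, which does not include 1. So d(7,1) = 3.

3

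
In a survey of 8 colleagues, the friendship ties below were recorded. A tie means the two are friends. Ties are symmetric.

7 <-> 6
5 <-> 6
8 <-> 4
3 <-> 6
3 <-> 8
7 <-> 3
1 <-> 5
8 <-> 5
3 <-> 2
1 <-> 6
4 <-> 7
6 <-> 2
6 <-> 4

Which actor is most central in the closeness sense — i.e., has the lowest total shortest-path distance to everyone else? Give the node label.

Farness (sum of distances to all others) for each node — 1:12, 2:12, 3:10, 4:11, 5:11, 6:8, 7:11, 8:11.
The smallest farness is 8, for 6, so 6 has the highest closeness.

6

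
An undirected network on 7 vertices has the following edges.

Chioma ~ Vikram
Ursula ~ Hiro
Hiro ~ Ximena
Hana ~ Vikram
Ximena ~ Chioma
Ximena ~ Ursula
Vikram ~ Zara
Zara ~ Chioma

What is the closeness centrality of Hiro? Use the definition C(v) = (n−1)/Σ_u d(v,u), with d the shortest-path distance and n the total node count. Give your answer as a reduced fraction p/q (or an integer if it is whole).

3/7

Distances from Hiro: Chioma:2, Hana:4, Ursula:1, Vikram:3, Ximena:1, Zara:3. Sum = 14.
n = 7, so closeness = 6/14 = 3/7.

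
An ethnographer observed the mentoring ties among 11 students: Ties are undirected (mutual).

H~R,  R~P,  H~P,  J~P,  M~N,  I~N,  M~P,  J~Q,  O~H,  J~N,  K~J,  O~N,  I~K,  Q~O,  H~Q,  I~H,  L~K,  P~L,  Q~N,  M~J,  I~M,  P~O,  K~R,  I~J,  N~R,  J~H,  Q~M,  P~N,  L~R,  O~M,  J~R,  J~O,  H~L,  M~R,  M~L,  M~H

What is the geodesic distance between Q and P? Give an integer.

One shortest route is Q – M – P, which uses 2 edges, and Q and P are not directly tied, so nothing shorter exists. So d(Q,P) = 2.

2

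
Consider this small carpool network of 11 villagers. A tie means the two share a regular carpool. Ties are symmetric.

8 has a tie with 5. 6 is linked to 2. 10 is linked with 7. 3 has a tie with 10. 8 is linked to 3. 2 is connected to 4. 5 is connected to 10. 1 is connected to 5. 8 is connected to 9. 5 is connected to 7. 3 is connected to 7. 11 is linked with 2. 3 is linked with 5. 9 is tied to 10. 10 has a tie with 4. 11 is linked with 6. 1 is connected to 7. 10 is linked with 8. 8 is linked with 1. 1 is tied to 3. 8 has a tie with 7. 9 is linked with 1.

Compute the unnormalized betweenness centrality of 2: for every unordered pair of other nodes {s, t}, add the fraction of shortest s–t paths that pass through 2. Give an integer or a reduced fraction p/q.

16

Pairs whose geodesics pass through 2 — 1–11: 5/5; 1–6: 5/5; 9–11: 1; 9–6: 1; 5–11: 1; 5–6: 1; 10–11: 1; 10–6: 1; 3–11: 1; 3–6: 1; 7–11: 1; 7–6: 1; 8–11: 1; 8–6: 1 … (+2 more pairs).
All other pairs contribute 0.
Summing the contributions gives betweenness(2) = 16.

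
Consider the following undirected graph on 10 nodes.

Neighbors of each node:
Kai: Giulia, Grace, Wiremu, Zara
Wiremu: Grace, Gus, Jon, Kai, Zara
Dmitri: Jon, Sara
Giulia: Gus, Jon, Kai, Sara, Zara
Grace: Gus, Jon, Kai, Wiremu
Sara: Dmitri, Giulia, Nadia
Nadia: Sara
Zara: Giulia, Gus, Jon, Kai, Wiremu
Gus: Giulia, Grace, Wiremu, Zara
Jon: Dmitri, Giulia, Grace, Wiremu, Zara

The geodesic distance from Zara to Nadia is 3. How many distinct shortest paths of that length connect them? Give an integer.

The shortest distance is 3, and the only length-3 path is Zara–Giulia–Sara–Nadia. So there is exactly 1 shortest path.

1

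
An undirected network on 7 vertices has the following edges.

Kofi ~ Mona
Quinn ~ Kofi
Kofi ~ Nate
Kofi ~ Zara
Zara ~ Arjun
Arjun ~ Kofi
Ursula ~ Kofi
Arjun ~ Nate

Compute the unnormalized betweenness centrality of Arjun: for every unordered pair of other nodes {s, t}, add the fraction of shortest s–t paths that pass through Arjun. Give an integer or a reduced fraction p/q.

1/2

Pairs whose geodesics pass through Arjun — Zara–Nate: 1/2.
All other pairs contribute 0.
Summing the contributions gives betweenness(Arjun) = 1/2.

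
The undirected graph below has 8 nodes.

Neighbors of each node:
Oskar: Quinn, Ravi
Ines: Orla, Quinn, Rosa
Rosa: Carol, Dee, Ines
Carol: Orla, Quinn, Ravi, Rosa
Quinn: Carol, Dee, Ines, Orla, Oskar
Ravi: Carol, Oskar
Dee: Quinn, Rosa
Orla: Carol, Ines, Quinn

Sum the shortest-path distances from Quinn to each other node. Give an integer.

9

Distances from Quinn: Carol:1, Dee:1, Ines:1, Orla:1, Oskar:1, Ravi:2, Rosa:2.
Sum = 1 + 1 + 1 + 1 + 1 + 2 + 2 = 9.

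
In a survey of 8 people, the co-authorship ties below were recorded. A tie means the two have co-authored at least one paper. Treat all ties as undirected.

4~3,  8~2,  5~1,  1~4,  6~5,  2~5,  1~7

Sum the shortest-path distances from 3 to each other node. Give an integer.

Distances from 3: 1:2, 2:4, 4:1, 5:3, 6:4, 7:3, 8:5.
Sum = 2 + 4 + 1 + 3 + 4 + 3 + 5 = 22.

22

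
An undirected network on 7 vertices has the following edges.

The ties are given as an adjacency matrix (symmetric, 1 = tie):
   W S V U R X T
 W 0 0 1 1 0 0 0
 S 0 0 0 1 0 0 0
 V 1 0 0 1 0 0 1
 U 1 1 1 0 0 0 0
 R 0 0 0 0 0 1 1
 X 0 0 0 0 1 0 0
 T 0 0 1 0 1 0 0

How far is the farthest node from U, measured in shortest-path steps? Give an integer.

Distances from U: R:3, S:1, T:2, V:1, W:1, X:4.
The largest is 4 (to X), so the eccentricity of U is 4.

4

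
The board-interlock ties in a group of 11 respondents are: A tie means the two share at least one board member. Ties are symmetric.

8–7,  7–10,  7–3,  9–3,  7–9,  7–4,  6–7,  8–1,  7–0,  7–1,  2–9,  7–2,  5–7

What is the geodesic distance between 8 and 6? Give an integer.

2

One shortest route is 8 – 7 – 6, which uses 2 edges, and 8 and 6 are not directly tied, so nothing shorter exists. So d(8,6) = 2.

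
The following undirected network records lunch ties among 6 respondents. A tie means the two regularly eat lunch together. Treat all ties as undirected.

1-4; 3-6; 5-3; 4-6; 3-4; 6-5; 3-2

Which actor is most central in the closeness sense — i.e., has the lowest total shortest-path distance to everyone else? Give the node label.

Farness (sum of distances to all others) for each node — 1:11, 2:10, 3:6, 4:7, 5:9, 6:7.
The smallest farness is 6, for 3, so 3 has the highest closeness.

3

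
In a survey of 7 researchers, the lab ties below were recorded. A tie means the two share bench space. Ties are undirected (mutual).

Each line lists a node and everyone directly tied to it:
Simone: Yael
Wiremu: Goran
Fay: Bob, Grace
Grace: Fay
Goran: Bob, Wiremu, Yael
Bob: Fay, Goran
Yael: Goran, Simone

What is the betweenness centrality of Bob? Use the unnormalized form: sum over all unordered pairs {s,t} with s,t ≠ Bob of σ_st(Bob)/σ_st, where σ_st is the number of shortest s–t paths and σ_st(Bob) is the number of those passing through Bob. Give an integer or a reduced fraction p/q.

8

Pairs whose geodesics pass through Bob — Goran–Grace: 1; Goran–Fay: 1; Grace–Yael: 1; Grace–Simone: 1; Grace–Wiremu: 1; Yael–Fay: 1; Fay–Simone: 1; Fay–Wiremu: 1.
All other pairs contribute 0.
Summing the contributions gives betweenness(Bob) = 8.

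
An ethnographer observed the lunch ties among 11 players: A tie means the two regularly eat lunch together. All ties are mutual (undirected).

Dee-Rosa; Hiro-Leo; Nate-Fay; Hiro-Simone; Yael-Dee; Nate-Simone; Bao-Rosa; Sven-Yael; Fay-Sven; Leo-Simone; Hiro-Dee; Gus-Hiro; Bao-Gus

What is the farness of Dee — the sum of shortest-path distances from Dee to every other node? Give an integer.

19

Distances from Dee: Bao:2, Fay:3, Gus:2, Hiro:1, Leo:2, Nate:3, Rosa:1, Simone:2, Sven:2, Yael:1.
Sum = 2 + 3 + 2 + 1 + 2 + 3 + 1 + 2 + 2 + 1 = 19.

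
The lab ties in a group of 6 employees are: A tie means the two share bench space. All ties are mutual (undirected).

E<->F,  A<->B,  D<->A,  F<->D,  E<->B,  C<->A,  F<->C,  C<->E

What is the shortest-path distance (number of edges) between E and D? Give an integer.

One shortest route is E – F – D, which uses 2 edges, and E and D are not directly tied, so nothing shorter exists. So d(E,D) = 2.

2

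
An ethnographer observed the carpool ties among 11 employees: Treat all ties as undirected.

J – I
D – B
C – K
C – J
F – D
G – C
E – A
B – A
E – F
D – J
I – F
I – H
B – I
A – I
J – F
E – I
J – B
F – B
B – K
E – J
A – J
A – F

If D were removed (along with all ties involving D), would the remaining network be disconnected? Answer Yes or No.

Even without D, every remaining node can still reach every other (the residual graph is connected), so D is not a cut vertex.

No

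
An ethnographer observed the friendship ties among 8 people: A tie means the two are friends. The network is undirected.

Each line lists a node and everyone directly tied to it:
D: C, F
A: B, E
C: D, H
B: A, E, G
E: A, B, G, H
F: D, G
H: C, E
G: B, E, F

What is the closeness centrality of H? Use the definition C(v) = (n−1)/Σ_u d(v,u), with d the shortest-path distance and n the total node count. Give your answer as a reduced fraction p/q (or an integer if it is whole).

Distances from H: A:2, B:2, C:1, D:2, E:1, F:3, G:2. Sum = 13.
n = 8, so closeness = 7/13.

7/13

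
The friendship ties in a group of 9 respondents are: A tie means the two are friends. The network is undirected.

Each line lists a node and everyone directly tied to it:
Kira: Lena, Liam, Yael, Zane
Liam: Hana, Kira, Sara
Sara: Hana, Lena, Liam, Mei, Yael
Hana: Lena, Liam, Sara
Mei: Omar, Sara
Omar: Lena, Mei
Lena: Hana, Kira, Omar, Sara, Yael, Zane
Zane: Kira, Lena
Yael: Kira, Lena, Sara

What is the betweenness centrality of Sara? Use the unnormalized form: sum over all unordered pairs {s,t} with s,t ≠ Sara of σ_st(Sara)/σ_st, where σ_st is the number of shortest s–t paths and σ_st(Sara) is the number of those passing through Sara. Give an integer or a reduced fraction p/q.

79/12

Pairs whose geodesics pass through Sara — Lena–Liam: 1/3; Lena–Mei: 1/2; Liam–Mei: 1; Liam–Omar: 2/4; Liam–Yael: 1/2; Mei–Yael: 1; Mei–Hana: 1; Mei–Kira: 3/4; Mei–Zane: 1/2; Yael–Hana: 1/2.
All other pairs contribute 0.
Summing the contributions gives betweenness(Sara) = 79/12.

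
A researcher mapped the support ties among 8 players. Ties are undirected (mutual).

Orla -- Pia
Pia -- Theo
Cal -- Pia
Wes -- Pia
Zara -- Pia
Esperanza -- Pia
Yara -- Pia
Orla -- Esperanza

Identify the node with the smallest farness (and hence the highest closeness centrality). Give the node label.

Pia

Farness (sum of distances to all others) for each node — Cal:13, Esperanza:12, Orla:12, Pia:7, Theo:13, Wes:13, Yara:13, Zara:13.
The smallest farness is 7, for Pia, so Pia has the highest closeness.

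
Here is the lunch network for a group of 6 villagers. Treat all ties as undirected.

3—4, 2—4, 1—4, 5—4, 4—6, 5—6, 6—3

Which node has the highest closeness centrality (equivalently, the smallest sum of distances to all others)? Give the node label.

Farness (sum of distances to all others) for each node — 1:9, 2:9, 3:8, 4:5, 5:8, 6:7.
The smallest farness is 5, for 4, so 4 has the highest closeness.

4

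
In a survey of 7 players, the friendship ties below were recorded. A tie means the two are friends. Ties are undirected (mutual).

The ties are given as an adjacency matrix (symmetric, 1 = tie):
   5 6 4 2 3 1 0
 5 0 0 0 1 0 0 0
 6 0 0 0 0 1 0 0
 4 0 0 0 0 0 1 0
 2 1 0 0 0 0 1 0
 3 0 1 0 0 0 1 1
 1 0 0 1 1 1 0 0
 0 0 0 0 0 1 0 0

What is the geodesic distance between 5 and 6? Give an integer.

4

One shortest route is 5 – 2 – 1 – 3 – 6, which uses 4 edges, and at distance 3 from 5 we only reach {3, 4}, which does not include 6. So d(5,6) = 4.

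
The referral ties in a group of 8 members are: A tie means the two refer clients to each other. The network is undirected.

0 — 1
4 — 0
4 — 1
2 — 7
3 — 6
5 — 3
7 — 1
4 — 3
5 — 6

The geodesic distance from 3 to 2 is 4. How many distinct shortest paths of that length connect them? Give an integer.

The shortest distance is 4, and the only length-4 path is 3–4–1–7–2. So there is exactly 1 shortest path.

1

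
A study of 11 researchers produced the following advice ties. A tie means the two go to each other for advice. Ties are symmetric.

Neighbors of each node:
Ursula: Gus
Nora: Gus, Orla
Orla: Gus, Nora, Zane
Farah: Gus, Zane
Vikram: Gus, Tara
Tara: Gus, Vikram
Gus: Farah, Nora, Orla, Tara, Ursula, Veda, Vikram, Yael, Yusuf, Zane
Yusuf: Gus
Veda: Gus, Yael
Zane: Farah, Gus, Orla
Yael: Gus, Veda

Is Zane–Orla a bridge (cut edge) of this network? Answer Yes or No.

No

Even without that edge, Zane still reaches Orla via Zane – Gus – Orla, so the network stays connected. Not a bridge.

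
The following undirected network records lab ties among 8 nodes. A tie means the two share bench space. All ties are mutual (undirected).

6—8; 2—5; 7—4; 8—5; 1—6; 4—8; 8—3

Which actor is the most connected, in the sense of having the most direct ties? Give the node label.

8

Degrees — 1:1, 2:1, 3:1, 4:2, 5:2, 6:2, 7:1, 8:4.
The maximum is 4, attained only by 8.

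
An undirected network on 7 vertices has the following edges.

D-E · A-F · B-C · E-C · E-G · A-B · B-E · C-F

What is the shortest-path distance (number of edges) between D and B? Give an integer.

2

One shortest route is D – E – B, which uses 2 edges, and D and B are not directly tied, so nothing shorter exists. So d(D,B) = 2.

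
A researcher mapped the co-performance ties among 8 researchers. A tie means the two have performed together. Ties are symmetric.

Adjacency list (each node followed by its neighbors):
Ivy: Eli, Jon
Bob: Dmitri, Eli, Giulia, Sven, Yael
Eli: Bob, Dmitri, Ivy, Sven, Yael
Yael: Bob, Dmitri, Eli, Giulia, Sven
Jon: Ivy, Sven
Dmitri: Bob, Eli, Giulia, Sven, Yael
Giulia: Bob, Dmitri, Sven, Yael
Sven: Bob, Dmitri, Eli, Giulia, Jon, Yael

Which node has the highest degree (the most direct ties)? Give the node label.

Sven

Degrees — Bob:5, Dmitri:5, Eli:5, Giulia:4, Ivy:2, Jon:2, Sven:6, Yael:5.
The maximum is 6, attained only by Sven.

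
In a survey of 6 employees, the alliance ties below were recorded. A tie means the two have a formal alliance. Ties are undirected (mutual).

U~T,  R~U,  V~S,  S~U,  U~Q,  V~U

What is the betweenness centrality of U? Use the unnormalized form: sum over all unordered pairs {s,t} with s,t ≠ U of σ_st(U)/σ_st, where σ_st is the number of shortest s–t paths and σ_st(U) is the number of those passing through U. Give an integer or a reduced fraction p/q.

Pairs whose geodesics pass through U — R–V: 1; R–T: 1; R–Q: 1; R–S: 1; V–T: 1; V–Q: 1; T–Q: 1; T–S: 1; Q–S: 1.
All other pairs contribute 0.
Summing the contributions gives betweenness(U) = 9.

9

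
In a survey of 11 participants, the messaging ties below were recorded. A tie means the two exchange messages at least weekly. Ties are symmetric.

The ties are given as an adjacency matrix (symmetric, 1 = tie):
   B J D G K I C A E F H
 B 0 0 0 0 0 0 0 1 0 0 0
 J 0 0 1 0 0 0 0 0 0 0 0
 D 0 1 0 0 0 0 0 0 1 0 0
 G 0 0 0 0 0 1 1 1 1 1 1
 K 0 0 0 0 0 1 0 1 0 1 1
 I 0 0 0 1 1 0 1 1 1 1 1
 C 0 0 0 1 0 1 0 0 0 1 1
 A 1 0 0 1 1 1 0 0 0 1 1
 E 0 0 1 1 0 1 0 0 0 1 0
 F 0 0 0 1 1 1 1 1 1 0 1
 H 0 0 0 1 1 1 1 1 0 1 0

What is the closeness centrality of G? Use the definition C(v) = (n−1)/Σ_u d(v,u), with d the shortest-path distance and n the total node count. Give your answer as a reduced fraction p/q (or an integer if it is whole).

Distances from G: A:1, B:2, C:1, D:2, E:1, F:1, H:1, I:1, J:3, K:2. Sum = 15.
n = 11, so closeness = 10/15 = 2/3.

2/3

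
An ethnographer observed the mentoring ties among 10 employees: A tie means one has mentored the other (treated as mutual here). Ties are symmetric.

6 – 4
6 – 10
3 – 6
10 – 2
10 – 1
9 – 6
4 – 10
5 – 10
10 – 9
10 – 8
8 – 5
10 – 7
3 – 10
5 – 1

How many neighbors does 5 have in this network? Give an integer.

3

5 is directly tied to 1, 8, and 10. That is 3 neighbors, so the degree of 5 is 3.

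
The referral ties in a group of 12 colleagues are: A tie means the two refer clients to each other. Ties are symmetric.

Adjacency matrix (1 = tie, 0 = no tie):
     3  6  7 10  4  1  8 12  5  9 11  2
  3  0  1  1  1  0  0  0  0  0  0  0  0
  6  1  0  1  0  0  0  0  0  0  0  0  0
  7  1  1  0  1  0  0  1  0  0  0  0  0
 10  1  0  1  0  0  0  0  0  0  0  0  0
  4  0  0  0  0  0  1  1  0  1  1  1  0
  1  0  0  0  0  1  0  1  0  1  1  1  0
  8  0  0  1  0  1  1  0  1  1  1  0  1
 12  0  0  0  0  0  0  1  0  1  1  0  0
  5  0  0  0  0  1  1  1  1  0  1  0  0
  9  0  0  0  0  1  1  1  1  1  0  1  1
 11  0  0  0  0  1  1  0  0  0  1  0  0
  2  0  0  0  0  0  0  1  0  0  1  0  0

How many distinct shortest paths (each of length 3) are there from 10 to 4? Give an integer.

The shortest distance is 3, and the only length-3 path is 10–7–8–4. So there is exactly 1 shortest path.

1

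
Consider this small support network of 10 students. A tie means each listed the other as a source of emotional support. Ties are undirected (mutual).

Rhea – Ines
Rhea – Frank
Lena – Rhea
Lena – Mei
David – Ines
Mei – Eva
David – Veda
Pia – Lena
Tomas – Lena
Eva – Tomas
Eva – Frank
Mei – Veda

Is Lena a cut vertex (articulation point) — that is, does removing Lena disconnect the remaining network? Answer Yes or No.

Removing Lena leaves {David, Eva, Frank, Ines, Mei, Rhea, Tomas, and Veda} with no path to {Pia}, so the network splits into 2 components. Lena is a cut vertex.

Yes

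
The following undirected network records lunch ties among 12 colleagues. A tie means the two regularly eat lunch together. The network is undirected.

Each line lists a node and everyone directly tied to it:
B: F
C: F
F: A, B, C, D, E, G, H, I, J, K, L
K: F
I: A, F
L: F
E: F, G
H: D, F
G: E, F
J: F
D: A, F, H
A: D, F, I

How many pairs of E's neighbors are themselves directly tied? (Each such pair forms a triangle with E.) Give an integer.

1

E's neighbors: F and G.
Neighbor pairs that are themselves tied: E–F–G. Each forms one triangle with E, for 1 in total.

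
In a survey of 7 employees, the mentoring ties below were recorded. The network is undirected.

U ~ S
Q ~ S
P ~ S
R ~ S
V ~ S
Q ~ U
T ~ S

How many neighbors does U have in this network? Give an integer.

2

U is directly tied to Q and S. That is 2 neighbors, so the degree of U is 2.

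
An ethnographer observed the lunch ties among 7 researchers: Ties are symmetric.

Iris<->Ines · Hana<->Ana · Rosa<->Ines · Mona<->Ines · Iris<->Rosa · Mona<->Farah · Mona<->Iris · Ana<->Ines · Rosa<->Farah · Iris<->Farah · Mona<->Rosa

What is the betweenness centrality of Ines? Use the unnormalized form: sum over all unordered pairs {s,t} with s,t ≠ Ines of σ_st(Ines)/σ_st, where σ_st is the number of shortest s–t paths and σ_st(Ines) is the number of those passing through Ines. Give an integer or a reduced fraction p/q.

8

Pairs whose geodesics pass through Ines — Hana–Rosa: 1; Hana–Mona: 1; Hana–Farah: 3/3; Hana–Iris: 1; Ana–Rosa: 1; Ana–Mona: 1; Ana–Farah: 3/3; Ana–Iris: 1.
All other pairs contribute 0.
Summing the contributions gives betweenness(Ines) = 8.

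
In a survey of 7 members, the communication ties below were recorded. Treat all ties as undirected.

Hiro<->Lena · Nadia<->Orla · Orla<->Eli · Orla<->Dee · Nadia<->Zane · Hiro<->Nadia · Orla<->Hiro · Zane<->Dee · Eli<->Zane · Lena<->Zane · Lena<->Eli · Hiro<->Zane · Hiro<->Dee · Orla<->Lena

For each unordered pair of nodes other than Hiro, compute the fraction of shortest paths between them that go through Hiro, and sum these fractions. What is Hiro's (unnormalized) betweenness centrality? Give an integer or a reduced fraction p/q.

Pairs whose geodesics pass through Hiro — Orla–Zane: 1/5; Nadia–Lena: 1/3; Nadia–Dee: 1/3; Lena–Dee: 1/3.
All other pairs contribute 0.
Summing the contributions gives betweenness(Hiro) = 6/5.

6/5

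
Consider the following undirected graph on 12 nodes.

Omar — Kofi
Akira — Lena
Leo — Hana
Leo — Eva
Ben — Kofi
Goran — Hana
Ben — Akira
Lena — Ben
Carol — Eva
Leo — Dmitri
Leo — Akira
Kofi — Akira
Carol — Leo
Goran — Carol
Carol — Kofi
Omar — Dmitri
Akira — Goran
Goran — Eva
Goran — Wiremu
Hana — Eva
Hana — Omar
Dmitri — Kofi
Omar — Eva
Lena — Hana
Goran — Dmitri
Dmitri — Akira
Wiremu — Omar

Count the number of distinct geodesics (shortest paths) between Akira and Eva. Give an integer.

The shortest distance is 2. The length-2 paths are: Akira–Leo–Eva; Akira–Goran–Eva.
That gives 2 distinct shortest paths.

2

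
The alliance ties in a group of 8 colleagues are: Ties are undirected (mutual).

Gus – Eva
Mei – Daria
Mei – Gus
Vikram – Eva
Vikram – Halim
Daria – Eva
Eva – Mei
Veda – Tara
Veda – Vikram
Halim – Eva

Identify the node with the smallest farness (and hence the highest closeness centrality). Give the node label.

Farness (sum of distances to all others) for each node — Daria:15, Eva:10, Gus:15, Halim:13, Mei:14, Tara:21, Veda:15, Vikram:11.
The smallest farness is 10, for Eva, so Eva has the highest closeness.

Eva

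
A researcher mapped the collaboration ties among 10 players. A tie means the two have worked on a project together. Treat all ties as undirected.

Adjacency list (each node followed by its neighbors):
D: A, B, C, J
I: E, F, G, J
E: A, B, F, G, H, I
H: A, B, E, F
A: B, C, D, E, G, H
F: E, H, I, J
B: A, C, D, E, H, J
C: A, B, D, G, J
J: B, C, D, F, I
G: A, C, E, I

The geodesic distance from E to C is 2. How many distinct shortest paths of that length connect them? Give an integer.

3

The shortest distance is 2. The length-2 paths are: E–G–C; E–A–C; E–B–C.
That gives 3 distinct shortest paths.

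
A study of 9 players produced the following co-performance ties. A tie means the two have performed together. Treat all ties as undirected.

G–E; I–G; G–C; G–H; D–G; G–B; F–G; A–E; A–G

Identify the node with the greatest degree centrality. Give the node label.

Degrees — A:2, B:1, C:1, D:1, E:2, F:1, G:8, H:1, I:1.
The maximum is 8, attained only by G.

G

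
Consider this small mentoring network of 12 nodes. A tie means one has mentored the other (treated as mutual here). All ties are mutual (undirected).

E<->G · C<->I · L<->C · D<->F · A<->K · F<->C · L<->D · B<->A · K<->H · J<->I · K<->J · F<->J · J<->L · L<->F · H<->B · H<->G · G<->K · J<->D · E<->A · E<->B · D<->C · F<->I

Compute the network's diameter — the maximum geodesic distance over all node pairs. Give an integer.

5

Eccentricity of each node (its greatest distance to any other): A:4, B:5, C:5, D:4, E:5, F:4, G:4, H:4, I:4, J:3, K:3, L:4.
The maximum eccentricity is 5, realized for instance by the pair C–E via C – I – J – K – G – E. So the diameter is 5.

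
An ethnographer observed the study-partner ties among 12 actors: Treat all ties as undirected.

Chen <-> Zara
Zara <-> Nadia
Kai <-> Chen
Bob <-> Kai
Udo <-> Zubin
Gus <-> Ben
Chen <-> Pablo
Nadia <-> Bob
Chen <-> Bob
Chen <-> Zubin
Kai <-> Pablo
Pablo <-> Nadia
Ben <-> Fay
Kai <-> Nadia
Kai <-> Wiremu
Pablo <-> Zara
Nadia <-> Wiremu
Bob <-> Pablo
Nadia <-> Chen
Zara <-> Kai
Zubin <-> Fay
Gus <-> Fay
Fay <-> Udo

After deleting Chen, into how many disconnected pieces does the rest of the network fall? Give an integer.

2

Without Chen, the remaining ties split the others into: {Bob, Kai, Nadia, Pablo, Wiremu, Zara}; {Ben, Fay, Gus, Udo, Zubin}.
That's 2 separate components.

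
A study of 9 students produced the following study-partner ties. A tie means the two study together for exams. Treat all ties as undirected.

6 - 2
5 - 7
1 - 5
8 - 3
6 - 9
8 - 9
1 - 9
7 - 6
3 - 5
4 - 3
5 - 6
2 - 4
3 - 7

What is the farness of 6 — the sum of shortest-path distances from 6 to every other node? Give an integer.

Distances from 6: 1:2, 2:1, 3:2, 4:2, 5:1, 7:1, 8:2, 9:1.
Sum = 2 + 1 + 2 + 2 + 1 + 1 + 2 + 1 = 12.

12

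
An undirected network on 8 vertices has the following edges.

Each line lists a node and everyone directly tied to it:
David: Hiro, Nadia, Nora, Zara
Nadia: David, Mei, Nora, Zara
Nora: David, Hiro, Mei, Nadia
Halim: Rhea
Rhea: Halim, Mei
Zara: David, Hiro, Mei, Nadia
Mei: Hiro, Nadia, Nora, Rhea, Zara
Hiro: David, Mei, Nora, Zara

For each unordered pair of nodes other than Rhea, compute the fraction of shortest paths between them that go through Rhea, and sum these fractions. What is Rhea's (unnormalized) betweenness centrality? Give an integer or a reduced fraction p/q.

Pairs whose geodesics pass through Rhea — Halim–Nadia: 1; Halim–Nora: 1; Halim–David: 4/4; Halim–Hiro: 1; Halim–Zara: 1; Halim–Mei: 1.
All other pairs contribute 0.
Summing the contributions gives betweenness(Rhea) = 6.

6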